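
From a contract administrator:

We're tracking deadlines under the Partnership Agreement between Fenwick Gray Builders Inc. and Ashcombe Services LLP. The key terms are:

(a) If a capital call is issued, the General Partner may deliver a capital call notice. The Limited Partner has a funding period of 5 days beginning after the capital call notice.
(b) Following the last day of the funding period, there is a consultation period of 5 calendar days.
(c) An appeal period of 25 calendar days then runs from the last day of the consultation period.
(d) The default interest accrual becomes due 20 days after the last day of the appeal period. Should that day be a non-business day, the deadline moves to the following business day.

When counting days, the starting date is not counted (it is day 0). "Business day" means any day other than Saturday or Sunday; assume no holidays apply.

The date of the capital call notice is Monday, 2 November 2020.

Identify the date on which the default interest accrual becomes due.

28 December 2020

The last day of the funding period: 5 calendar days after 2 November 2020 is 7 November 2020.
The last day of the consultation period: 5 calendar days after 7 November 2020 is 12 November 2020.
Adding 25 calendar days to 12 November 2020 gives 7 December 2020, which is the last day of the appeal period.
Adding 20 calendar days to 7 December 2020 gives 27 December 2020, which is the date on which the default interest accrual becomes due. That falls on a Sunday, so it rolls to the next business day, Monday, 28 December 2020.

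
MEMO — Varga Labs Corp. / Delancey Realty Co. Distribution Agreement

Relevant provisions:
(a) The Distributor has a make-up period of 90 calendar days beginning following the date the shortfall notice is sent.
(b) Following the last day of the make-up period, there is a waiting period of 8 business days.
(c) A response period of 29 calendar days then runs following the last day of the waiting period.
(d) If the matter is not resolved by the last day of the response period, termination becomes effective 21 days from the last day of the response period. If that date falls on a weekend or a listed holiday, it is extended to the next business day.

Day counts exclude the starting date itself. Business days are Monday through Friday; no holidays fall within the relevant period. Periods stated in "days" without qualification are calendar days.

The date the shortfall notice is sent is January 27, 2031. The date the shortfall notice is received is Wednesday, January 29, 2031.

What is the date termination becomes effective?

The last day of the make-up period: January 27, 2031 + 90 days = April 27, 2031.
The last day of the waiting period: 8 business days after Sunday, April 27, 2031, skipping weekends — Apr 28, Apr 29, Apr 30, May 1, May 2, May 5, May 6, May 7 — lands on Wednesday, May 7, 2031.
The last day of the response period: May 7, 2031 + 29 days = June 5, 2031.
The date termination becomes effective: June 5, 2031 + 21 days = June 26, 2031. June 26, 2031 is a Thursday, so no roll-forward applies.

June 26, 2031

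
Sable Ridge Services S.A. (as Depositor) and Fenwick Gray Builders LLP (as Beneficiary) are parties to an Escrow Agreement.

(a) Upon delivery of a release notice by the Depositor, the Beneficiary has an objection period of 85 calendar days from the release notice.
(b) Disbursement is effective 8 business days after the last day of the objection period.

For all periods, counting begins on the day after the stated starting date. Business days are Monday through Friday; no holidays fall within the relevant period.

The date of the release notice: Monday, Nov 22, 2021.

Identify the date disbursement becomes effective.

The last day of the objection period: 85 calendar days after Nov 22, 2021 is Feb 15, 2022.
The date disbursement becomes effective: counting 8 business days from Tuesday, Feb 15, 2022 (Feb 16, Feb 17, Feb 18, Feb 21, Feb 22, Feb 23, Feb 24, Feb 25, skipping weekends) reaches Friday, Feb 25, 2022.

Feb 25, 2022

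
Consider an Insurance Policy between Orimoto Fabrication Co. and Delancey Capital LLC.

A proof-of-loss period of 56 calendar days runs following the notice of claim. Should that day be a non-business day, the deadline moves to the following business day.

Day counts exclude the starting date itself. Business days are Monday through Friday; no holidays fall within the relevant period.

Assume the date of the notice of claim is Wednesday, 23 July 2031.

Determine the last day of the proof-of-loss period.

17 September 2031

The last day of the proof-of-loss period: 56 calendar days after 23 July 2031 is 17 September 2031. 17 September 2031 is a Wednesday, so no roll-forward applies.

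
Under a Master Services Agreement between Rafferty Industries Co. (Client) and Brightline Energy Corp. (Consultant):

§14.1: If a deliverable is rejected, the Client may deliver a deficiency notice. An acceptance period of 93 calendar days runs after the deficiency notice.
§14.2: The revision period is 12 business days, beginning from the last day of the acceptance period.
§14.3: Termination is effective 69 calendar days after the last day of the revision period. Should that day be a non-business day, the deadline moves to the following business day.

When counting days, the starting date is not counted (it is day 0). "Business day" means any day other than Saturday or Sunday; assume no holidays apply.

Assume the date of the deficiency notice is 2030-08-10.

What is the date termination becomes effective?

2031-02-04

The last day of the acceptance period: 93 calendar days after 2030-08-10 is 2030-11-11.
The last day of the revision period: counting 12 business days from Monday, 2030-11-11 (Nov 12, Nov 13, Nov 14, Nov 15, …, Nov 25, Nov 26, Nov 27, skipping weekends) reaches Wednesday, 2030-11-27.
The date termination becomes effective: 69 calendar days after 2030-11-27 is 2031-02-04. 2031-02-04 is a Tuesday, so no roll-forward applies.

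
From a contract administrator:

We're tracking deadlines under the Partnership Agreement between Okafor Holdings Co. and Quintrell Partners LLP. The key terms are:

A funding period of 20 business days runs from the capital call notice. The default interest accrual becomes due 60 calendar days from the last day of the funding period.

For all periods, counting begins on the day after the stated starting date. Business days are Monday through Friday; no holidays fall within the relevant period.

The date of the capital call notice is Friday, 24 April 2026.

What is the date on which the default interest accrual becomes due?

The last day of the funding period: 20 business days after Friday, 24 April 2026, skipping weekends — Apr 27, Apr 28, Apr 29, Apr 30, …, May 20, May 21, May 22 — lands on Friday, 22 May 2026.
Adding 60 calendar days to 22 May 2026 gives 21 July 2026, which is the date on which the default interest accrual becomes due.

21 July 2026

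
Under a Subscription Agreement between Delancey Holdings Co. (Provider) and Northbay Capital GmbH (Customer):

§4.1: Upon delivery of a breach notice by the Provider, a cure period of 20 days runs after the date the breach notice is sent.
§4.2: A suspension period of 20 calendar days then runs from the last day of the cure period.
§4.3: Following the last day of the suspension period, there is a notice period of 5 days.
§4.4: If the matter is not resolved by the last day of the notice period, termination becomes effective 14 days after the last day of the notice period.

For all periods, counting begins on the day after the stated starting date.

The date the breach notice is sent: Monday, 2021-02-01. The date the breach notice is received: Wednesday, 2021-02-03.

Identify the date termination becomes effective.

Adding 20 calendar days to 2021-02-01 gives 2021-02-21, which is the last day of the cure period.
The last day of the suspension period: 20 calendar days after 2021-02-21 is 2021-03-13.
Adding 5 calendar days to 2021-03-13 gives 2021-03-18, which is the last day of the notice period.
Adding 14 calendar days to 2021-03-18 gives 2021-04-01, which is the date termination becomes effective.

2021-04-01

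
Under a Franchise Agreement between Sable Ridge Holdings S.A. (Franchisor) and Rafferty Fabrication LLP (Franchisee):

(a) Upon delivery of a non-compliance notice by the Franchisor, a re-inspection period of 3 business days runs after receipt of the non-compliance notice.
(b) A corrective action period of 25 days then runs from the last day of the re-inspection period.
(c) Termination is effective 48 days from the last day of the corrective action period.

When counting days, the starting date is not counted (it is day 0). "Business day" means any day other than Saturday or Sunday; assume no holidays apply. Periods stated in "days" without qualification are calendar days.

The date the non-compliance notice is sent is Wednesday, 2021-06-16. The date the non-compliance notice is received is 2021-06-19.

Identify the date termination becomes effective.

The last day of the re-inspection period: 3 business days after Saturday, 2021-06-19, skipping weekends — Jun 21, Jun 22, Jun 23 — lands on Wednesday, 2021-06-23.
Adding 25 calendar days to 2021-06-23 gives 2021-07-18, which is the last day of the corrective action period.
The date termination becomes effective: 2021-07-18 + 48 days = 2021-09-04.

2021-09-04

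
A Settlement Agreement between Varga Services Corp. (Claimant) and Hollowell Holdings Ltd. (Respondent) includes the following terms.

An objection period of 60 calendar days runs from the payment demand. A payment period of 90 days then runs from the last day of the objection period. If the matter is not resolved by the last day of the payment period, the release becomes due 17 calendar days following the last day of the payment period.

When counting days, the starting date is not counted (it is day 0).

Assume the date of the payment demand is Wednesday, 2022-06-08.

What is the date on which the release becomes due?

2022-11-22

Adding 60 calendar days to 2022-06-08 gives 2022-08-07, which is the last day of the objection period.
The last day of the payment period: 90 calendar days after 2022-08-07 is 2022-11-05.
Adding 17 calendar days to 2022-11-05 gives 2022-11-22, which is the date on which the release becomes due.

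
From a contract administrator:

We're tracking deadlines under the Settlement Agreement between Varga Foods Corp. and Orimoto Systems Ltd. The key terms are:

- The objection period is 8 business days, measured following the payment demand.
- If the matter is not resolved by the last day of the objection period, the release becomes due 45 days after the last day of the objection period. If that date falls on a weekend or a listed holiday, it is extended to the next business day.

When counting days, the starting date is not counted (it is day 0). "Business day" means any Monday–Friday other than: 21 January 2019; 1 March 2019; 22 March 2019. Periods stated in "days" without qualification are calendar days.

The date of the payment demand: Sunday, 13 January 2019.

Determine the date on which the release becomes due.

11 March 2019

From Sunday, 13 January 2019, 8 business days (Jan 14, Jan 15, Jan 16, Jan 17, Jan 18, Jan 22, Jan 23, Jan 24, skipping weekends and the listed holiday on Jan 21) brings us to Thursday, 24 January 2019, which is the last day of the objection period.
Adding 45 calendar days to 24 January 2019 gives 10 March 2019, which is the date on which the release becomes due. That falls on a Sunday, so it rolls to the next business day, Monday, 11 March 2019.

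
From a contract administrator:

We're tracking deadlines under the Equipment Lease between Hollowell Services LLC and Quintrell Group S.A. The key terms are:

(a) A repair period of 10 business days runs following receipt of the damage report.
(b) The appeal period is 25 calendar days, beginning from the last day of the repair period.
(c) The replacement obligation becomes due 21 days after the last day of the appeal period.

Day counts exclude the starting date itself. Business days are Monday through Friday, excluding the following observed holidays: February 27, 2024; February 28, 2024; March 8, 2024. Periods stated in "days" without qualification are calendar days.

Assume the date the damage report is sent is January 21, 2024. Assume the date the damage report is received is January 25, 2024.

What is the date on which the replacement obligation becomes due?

March 25, 2024

From Thursday, January 25, 2024, 10 business days (Jan 26, Jan 29, Jan 30, Jan 31, Feb 1, Feb 2, Feb 5, Feb 6, Feb 7, Feb 8, skipping weekends) brings us to Thursday, February 8, 2024, which is the last day of the repair period.
The last day of the appeal period: 25 calendar days after February 8, 2024 is March 4, 2024.
The date on which the replacement obligation becomes due: 21 calendar days after March 4, 2024 is March 25, 2024.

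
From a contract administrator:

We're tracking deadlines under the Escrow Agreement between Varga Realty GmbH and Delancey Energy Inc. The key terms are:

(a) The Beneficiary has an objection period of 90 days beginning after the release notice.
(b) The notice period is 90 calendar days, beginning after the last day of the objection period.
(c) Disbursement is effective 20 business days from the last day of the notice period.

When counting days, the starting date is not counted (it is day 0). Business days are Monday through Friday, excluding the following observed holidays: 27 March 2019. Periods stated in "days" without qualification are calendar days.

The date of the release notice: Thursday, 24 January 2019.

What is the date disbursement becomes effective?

20 August 2019

The last day of the objection period: 90 calendar days after 24 January 2019 is 24 April 2019.
Adding 90 calendar days to 24 April 2019 gives 23 July 2019, which is the last day of the notice period.
The date disbursement becomes effective: 20 business days after Tuesday, 23 July 2019, skipping weekends — Jul 24, Jul 25, Jul 26, Jul 29, …, Aug 16, Aug 19, Aug 20 — lands on Tuesday, 20 August 2019.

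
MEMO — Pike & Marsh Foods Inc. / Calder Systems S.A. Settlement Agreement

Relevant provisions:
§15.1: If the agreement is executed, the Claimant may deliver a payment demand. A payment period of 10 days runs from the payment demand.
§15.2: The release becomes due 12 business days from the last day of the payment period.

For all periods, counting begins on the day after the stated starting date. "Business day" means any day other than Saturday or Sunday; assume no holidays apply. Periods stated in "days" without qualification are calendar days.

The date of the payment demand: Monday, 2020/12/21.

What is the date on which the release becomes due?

2021/01/18

Adding 10 calendar days to 2020/12/21 gives 2020/12/31, which is the last day of the payment period.
The date on which the release becomes due: 12 business days after Thursday, 2020/12/31, skipping weekends — Jan 1, Jan 4, Jan 5, Jan 6, …, Jan 14, Jan 15, Jan 18 — lands on Monday, 2021/01/18.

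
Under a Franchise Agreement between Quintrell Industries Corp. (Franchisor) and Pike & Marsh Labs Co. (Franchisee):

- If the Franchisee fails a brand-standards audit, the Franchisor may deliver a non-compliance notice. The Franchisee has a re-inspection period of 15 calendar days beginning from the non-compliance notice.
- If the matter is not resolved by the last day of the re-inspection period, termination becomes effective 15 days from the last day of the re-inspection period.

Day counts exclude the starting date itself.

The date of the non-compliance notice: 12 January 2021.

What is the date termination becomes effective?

Adding 15 calendar days to 12 January 2021 gives 27 January 2021, which is the last day of the re-inspection period.
Adding 15 calendar days to 27 January 2021 gives 11 February 2021, which is the date termination becomes effective.

11 February 2021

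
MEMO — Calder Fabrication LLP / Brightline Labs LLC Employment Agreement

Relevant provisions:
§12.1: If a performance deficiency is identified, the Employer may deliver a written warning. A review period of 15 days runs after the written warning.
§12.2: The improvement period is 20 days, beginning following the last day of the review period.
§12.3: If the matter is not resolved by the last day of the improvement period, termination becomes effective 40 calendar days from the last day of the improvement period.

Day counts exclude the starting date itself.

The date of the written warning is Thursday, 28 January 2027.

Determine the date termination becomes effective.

Adding 15 calendar days to 28 January 2027 gives 12 February 2027, which is the last day of the review period.
The last day of the improvement period: 20 calendar days after 12 February 2027 is 4 March 2027.
The date termination becomes effective: 4 March 2027 + 40 days = 13 April 2027.

13 April 2027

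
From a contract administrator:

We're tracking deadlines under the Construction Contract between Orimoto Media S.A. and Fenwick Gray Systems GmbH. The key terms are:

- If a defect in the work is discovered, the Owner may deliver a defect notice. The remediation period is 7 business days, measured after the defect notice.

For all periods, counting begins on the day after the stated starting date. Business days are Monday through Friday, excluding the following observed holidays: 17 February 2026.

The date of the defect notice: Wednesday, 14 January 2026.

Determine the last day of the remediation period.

23 January 2026

The last day of the remediation period: 7 business days after Wednesday, 14 January 2026, skipping weekends — Jan 15, Jan 16, Jan 19, Jan 20, Jan 21, Jan 22, Jan 23 — lands on Friday, 23 January 2026.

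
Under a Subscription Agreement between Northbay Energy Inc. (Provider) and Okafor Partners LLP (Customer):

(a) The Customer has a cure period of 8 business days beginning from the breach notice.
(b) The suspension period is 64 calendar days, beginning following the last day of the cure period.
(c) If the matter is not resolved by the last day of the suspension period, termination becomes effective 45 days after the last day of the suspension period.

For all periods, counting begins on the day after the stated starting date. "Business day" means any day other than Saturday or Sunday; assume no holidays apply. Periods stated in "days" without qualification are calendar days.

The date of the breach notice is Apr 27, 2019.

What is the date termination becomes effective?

Aug 25, 2019

From Saturday, Apr 27, 2019, 8 business days (Apr 29, Apr 30, May 1, May 2, May 3, May 6, May 7, May 8, skipping weekends) brings us to Wednesday, May 8, 2019, which is the last day of the cure period.
The last day of the suspension period: May 8, 2019 + 64 days = Jul 11, 2019.
The date termination becomes effective: 45 calendar days after Jul 11, 2019 is Aug 25, 2019.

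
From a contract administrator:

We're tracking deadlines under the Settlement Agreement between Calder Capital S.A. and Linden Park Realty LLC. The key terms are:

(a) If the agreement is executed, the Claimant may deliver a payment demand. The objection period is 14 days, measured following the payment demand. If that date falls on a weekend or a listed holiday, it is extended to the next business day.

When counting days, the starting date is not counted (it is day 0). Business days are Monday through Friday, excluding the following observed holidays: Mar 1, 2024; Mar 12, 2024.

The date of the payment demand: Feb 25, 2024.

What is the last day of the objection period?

Adding 14 calendar days to Feb 25, 2024 gives Mar 10, 2024, which is the last day of the objection period. That falls on a Sunday, so it rolls to the next business day, Monday, Mar 11, 2024.

Mar 11, 2024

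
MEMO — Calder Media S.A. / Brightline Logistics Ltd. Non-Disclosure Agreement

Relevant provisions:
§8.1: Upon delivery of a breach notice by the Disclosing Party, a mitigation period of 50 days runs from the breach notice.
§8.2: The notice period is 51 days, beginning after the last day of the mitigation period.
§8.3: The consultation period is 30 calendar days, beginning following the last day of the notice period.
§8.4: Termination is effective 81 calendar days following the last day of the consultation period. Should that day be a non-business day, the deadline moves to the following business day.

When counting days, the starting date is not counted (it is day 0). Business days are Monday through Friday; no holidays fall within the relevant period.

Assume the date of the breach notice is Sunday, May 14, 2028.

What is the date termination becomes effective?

Dec 12, 2028

The last day of the mitigation period: 50 calendar days after May 14, 2028 is Jul 3, 2028.
The last day of the notice period: 51 calendar days after Jul 3, 2028 is Aug 23, 2028.
Adding 30 calendar days to Aug 23, 2028 gives Sep 22, 2028, which is the last day of the consultation period.
Adding 81 calendar days to Sep 22, 2028 gives Dec 12, 2028, which is the date termination becomes effective. Dec 12, 2028 is a Tuesday, so no roll-forward applies.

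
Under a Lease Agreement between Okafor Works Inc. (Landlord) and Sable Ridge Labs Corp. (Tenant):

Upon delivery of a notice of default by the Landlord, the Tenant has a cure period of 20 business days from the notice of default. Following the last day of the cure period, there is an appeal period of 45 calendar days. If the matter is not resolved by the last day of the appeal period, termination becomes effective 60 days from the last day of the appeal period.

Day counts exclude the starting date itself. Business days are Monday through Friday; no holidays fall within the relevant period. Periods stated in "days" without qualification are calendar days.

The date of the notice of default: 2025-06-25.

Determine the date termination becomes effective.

From Wednesday, 2025-06-25, 20 business days (Jun 26, Jun 27, Jun 30, Jul 1, …, Jul 21, Jul 22, Jul 23, skipping weekends) brings us to Wednesday, 2025-07-23, which is the last day of the cure period.
The last day of the appeal period: 2025-07-23 + 45 days = 2025-09-06.
The date termination becomes effective: 60 calendar days after 2025-09-06 is 2025-11-05.

2025-11-05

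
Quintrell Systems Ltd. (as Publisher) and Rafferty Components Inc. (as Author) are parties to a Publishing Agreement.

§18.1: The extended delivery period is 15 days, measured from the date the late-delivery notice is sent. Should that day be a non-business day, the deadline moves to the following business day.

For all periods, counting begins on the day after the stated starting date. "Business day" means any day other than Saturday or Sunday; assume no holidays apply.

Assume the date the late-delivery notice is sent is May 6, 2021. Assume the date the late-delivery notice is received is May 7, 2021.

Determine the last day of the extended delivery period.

Adding 15 calendar days to May 6, 2021 gives May 21, 2021, which is the last day of the extended delivery period. May 21, 2021 is a Friday, so no roll-forward applies.

May 21, 2021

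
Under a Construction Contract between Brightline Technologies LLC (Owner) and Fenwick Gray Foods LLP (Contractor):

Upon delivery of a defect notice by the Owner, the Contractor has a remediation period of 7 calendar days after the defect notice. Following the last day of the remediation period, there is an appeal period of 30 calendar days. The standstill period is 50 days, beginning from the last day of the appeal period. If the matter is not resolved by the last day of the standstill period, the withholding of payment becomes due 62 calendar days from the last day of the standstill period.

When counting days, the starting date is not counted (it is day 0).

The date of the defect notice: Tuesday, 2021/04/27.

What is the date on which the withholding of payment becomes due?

Adding 7 calendar days to 2021/04/27 gives 2021/05/04, which is the last day of the remediation period.
The last day of the appeal period: 30 calendar days after 2021/05/04 is 2021/06/03.
Adding 50 calendar days to 2021/06/03 gives 2021/07/23, which is the last day of the standstill period.
Adding 62 calendar days to 2021/07/23 gives 2021/09/23, which is the date on which the withholding of payment becomes due.

2021/09/23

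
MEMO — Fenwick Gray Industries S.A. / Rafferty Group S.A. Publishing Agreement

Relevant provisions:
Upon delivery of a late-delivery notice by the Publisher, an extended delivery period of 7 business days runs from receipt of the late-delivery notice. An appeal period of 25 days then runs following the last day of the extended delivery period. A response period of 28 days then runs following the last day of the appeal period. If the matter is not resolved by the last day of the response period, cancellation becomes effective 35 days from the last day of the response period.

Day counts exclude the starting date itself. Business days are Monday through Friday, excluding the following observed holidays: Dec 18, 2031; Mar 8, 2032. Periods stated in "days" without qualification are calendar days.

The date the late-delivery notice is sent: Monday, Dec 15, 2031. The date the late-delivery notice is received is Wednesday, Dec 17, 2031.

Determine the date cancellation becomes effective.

The last day of the extended delivery period: 7 business days after Wednesday, Dec 17, 2031, skipping weekends and the listed holiday on Dec 18 — Dec 19, Dec 22, Dec 23, Dec 24, Dec 25, Dec 26, Dec 29 — lands on Monday, Dec 29, 2031.
The last day of the appeal period: Dec 29, 2031 + 25 days = Jan 23, 2032.
The last day of the response period: 28 calendar days after Jan 23, 2032 is Feb 20, 2032.
Adding 35 calendar days to Feb 20, 2032 gives Mar 26, 2032, which is the date cancellation becomes effective.

Mar 26, 2032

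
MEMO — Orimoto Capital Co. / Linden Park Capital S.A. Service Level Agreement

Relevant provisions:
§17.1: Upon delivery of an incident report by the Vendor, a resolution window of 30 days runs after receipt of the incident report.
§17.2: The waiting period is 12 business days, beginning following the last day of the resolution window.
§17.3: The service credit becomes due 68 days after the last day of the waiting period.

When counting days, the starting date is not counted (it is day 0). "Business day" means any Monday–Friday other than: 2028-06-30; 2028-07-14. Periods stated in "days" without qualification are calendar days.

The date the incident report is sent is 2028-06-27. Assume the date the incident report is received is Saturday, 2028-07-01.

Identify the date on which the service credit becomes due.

2028-10-23

Adding 30 calendar days to 2028-07-01 gives 2028-07-31, which is the last day of the resolution window.
From Monday, 2028-07-31, 12 business days (Aug 1, Aug 2, Aug 3, Aug 4, …, Aug 14, Aug 15, Aug 16, skipping weekends) brings us to Wednesday, 2028-08-16, which is the last day of the waiting period.
Adding 68 calendar days to 2028-08-16 gives 2028-10-23, which is the date on which the service credit becomes due.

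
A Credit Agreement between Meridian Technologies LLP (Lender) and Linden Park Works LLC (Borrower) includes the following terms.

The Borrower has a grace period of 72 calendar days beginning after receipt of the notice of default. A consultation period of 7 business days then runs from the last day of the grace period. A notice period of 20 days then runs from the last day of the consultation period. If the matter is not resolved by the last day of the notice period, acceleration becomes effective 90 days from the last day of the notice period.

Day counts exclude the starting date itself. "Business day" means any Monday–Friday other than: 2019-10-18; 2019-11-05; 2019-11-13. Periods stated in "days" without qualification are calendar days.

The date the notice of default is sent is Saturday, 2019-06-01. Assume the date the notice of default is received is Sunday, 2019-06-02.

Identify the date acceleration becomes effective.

2019-12-10

The last day of the grace period: 2019-06-02 + 72 days = 2019-08-13.
The last day of the consultation period: 7 business days after Tuesday, 2019-08-13, skipping weekends — Aug 14, Aug 15, Aug 16, Aug 19, Aug 20, Aug 21, Aug 22 — lands on Thursday, 2019-08-22.
Adding 20 calendar days to 2019-08-22 gives 2019-09-11, which is the last day of the notice period.
The date acceleration becomes effective: 90 calendar days after 2019-09-11 is 2019-12-10.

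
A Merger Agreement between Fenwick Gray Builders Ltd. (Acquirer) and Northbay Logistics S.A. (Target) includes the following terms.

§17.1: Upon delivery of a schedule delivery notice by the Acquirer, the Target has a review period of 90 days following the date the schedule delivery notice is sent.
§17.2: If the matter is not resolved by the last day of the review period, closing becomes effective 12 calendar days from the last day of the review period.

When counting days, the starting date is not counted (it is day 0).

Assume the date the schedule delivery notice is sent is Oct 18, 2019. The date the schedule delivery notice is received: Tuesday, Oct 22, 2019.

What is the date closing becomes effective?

The last day of the review period: 90 calendar days after Oct 18, 2019 is Jan 16, 2020.
The date closing becomes effective: Jan 16, 2020 + 12 days = Jan 28, 2020.

Jan 28, 2020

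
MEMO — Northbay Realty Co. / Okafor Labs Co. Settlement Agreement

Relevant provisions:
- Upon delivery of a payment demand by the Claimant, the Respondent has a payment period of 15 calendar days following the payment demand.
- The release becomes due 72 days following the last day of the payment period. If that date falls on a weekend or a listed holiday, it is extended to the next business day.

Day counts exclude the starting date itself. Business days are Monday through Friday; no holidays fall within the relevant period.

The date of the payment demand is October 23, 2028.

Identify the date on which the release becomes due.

January 18, 2029

The last day of the payment period: 15 calendar days after October 23, 2028 is November 7, 2028.
The date on which the release becomes due: 72 calendar days after November 7, 2028 is January 18, 2029. January 18, 2029 is a Thursday, so no roll-forward applies.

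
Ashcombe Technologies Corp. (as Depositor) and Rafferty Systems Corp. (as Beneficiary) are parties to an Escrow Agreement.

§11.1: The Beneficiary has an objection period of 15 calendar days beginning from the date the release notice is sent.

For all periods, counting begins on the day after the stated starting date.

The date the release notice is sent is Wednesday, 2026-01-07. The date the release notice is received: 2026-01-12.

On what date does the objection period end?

2026-01-22

The last day of the objection period: 15 calendar days after 2026-01-07 is 2026-01-22.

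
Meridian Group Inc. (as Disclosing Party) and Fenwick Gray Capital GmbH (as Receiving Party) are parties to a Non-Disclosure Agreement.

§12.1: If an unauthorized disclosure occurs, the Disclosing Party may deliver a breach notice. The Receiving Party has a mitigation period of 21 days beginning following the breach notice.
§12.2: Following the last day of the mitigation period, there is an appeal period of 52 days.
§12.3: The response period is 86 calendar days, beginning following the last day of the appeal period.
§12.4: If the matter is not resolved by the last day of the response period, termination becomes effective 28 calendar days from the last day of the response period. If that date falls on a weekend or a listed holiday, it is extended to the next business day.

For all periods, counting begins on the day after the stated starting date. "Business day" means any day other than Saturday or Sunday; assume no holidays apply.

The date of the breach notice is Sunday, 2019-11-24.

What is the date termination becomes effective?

2020-05-29

The last day of the mitigation period: 2019-11-24 + 21 days = 2019-12-15.
The last day of the appeal period: 52 calendar days after 2019-12-15 is 2020-02-05.
Adding 86 calendar days to 2020-02-05 gives 2020-05-01, which is the last day of the response period.
The date termination becomes effective: 28 calendar days after 2020-05-01 is 2020-05-29. 2020-05-29 is a Friday, so no roll-forward applies.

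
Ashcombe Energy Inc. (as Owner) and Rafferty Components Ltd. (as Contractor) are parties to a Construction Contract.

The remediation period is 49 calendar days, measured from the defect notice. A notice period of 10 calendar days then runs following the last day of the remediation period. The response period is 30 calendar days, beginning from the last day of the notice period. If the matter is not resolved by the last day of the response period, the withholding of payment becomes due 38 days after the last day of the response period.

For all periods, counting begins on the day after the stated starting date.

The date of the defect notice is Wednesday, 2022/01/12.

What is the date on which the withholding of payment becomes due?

The last day of the remediation period: 2022/01/12 + 49 days = 2022/03/02.
The last day of the notice period: 10 calendar days after 2022/03/02 is 2022/03/12.
The last day of the response period: 2022/03/12 + 30 days = 2022/04/11.
Adding 38 calendar days to 2022/04/11 gives 2022/05/19, which is the date on which the withholding of payment becomes due.

2022/05/19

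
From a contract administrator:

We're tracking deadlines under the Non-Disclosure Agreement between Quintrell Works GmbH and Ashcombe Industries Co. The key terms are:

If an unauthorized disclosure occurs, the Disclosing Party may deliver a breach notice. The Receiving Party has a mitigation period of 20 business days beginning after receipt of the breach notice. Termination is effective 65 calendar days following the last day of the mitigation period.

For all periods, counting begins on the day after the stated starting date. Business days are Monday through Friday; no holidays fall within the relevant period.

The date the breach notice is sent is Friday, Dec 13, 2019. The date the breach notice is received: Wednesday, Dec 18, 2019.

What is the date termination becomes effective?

From Wednesday, Dec 18, 2019, 20 business days (Dec 19, Dec 20, Dec 23, Dec 24, …, Jan 13, Jan 14, Jan 15, skipping weekends) brings us to Wednesday, Jan 15, 2020, which is the last day of the mitigation period.
Adding 65 calendar days to Jan 15, 2020 gives Mar 20, 2020, which is the date termination becomes effective.

Mar 20, 2020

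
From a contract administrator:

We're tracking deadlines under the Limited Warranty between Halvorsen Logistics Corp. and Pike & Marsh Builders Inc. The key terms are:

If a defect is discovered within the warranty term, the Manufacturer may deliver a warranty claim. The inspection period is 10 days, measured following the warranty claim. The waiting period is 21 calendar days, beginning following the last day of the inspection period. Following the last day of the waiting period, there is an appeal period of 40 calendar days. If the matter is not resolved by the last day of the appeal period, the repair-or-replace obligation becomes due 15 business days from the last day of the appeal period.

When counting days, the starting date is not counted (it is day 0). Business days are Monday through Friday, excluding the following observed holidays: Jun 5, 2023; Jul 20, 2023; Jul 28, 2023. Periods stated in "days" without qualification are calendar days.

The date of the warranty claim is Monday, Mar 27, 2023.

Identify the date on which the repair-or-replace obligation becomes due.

Jun 27, 2023

The last day of the inspection period: 10 calendar days after Mar 27, 2023 is Apr 6, 2023.
Adding 21 calendar days to Apr 6, 2023 gives Apr 27, 2023, which is the last day of the waiting period.
Adding 40 calendar days to Apr 27, 2023 gives Jun 6, 2023, which is the last day of the appeal period.
From Tuesday, Jun 6, 2023, 15 business days (Jun 7, Jun 8, Jun 9, Jun 12, …, Jun 23, Jun 26, Jun 27, skipping weekends) brings us to Tuesday, Jun 27, 2023, which is the date on which the repair-or-replace obligation becomes due.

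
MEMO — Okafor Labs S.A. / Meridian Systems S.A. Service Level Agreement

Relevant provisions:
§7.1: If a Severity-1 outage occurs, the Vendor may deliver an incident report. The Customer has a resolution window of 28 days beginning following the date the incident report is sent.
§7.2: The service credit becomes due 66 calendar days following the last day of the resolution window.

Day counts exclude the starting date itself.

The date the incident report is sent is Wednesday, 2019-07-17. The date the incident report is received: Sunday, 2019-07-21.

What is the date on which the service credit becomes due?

2019-10-19

The last day of the resolution window: 28 calendar days after 2019-07-17 is 2019-08-14.
The date on which the service credit becomes due: 66 calendar days after 2019-08-14 is 2019-10-19.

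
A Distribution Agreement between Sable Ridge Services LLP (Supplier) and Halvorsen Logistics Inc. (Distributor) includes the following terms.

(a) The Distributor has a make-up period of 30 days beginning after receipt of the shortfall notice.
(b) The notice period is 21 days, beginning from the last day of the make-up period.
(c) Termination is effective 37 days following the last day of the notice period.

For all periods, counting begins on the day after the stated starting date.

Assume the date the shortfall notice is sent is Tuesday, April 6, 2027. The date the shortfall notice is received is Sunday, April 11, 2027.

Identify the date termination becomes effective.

Adding 30 calendar days to April 11, 2027 gives May 11, 2027, which is the last day of the make-up period.
The last day of the notice period: 21 calendar days after May 11, 2027 is June 1, 2027.
Adding 37 calendar days to June 1, 2027 gives July 8, 2027, which is the date termination becomes effective.

July 8, 2027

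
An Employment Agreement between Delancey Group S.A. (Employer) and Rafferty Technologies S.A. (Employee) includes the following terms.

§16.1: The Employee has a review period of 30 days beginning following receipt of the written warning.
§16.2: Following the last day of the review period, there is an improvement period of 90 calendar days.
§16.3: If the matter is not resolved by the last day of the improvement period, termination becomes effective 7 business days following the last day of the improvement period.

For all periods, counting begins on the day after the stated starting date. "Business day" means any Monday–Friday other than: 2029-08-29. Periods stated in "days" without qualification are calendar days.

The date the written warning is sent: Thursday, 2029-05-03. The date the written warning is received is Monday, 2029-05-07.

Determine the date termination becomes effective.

2029-09-13

Adding 30 calendar days to 2029-05-07 gives 2029-06-06, which is the last day of the review period.
The last day of the improvement period: 2029-06-06 + 90 days = 2029-09-04.
The date termination becomes effective: counting 7 business days from Tuesday, 2029-09-04 (Sep 5, Sep 6, Sep 7, Sep 10, Sep 11, Sep 12, Sep 13, skipping weekends) reaches Thursday, 2029-09-13.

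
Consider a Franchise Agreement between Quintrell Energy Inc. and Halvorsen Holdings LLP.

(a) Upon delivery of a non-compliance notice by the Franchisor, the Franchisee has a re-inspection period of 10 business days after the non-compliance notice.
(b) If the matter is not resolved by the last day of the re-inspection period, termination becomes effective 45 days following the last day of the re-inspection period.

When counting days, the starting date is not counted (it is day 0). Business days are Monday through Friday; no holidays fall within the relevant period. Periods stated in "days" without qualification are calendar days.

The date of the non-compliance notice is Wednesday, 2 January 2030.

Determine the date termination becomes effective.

The last day of the re-inspection period: counting 10 business days from Wednesday, 2 January 2030 (Jan 3, Jan 4, Jan 7, Jan 8, Jan 9, Jan 10, Jan 11, Jan 14, Jan 15, Jan 16, skipping weekends) reaches Wednesday, 16 January 2030.
The date termination becomes effective: 16 January 2030 + 45 days = 2 March 2030.

2 March 2030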